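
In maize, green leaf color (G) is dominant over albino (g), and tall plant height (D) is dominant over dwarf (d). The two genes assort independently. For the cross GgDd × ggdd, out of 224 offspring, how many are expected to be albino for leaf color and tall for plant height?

Dihybrid cross GgDd × ggdd — consider each gene separately:
leaf color: Gg × gg → 2 Gg, 2 gg → 2 G_ : 2 gg (out of 4)
plant height: Dd × dd → 2 Dd, 2 dd → 2 D_ : 2 dd (out of 4)
Looking for: albino (gg) and tall (D_)
P(albino) = 2/4, P(tall) = 2/4
P(both) = 2/4 × 2/4 = 4/16 = 1/4
Expected count = 1/4 × 224 = 56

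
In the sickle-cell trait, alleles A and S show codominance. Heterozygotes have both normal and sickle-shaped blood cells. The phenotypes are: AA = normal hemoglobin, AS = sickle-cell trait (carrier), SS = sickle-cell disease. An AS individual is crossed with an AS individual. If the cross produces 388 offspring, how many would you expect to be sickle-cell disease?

Punnett square for AS × AS:
Offspring genotypes: 1 AA, 2 AS, 1 SS
Phenotype counts: 1 normal hemoglobin, 2 sickle-cell trait (carrier), 1 sickle-cell disease
sickle-cell disease: 1 out of 4 → fraction 1/4
Expected count = 1/4 × 388 = 97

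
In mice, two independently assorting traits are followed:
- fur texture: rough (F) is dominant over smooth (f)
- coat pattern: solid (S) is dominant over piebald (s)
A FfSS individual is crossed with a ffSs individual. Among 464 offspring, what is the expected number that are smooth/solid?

Dihybrid cross FfSS × ffSs — consider each gene separately:
fur texture: Ff × ff → 2 Ff, 2 ff → 2 F_ : 2 ff (out of 4)
coat pattern: SS × Ss → 2 SS, 2 Ss → 4 S_ (out of 4)
Combine (counts out of 4 × 4 = 16): rough/solid (F_S_) = 2×4 = 8; smooth/solid (ffS_) = 2×4 = 8
Phenotype counts (out of 16): 8 rough/solid, 8 smooth/solid
smooth/solid: 8 out of 16 → fraction 1/2
Expected count = 1/2 × 464 = 232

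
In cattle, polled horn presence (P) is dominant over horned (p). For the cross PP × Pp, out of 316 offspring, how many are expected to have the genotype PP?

Punnett square for PP × Pp:
Offspring genotypes: 2 PP, 2 Pp
Total offspring: 4
Count with target: 2
Probability: 2/4 = 1/2
Expected count = 1/2 × 316 = 158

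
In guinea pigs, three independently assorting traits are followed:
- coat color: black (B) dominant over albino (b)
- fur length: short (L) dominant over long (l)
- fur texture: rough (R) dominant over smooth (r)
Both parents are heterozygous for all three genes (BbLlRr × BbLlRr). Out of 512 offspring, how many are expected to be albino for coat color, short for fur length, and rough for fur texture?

Trihybrid cross: BbLlRr × BbLlRr
Each trait segregates independently with a 3:1 phenotypic ratio, so each gene contributes 3/4 (dominant) or 1/4 (recessive).
Target: albino (coat color), short (fur length), rough (fur texture)
Probability = product of independent per-trait probabilities
= 1/4 × 3/4 × 3/4 = 9/64
Expected count = 9/64 × 512 = 72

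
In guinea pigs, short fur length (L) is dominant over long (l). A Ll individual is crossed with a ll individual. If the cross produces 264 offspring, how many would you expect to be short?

Punnett square for Ll × ll:
Offspring genotypes: 2 Ll, 2 ll
short: 2, long: 2
short: 2 out of 4 → fraction 1/2
Expected count = 1/2 × 264 = 132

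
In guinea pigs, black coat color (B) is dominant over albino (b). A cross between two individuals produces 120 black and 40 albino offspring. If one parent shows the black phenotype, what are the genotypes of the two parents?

Observed offspring: 120 black, 40 albino
The observed ratio simplifies to 3:1. Albino (bb) offspring appear, so each parent must contribute one b allele. The parent stated to show black carries B, so it is Bb. The other parent is then either Bb or bb: Bb × bb would give a 1:1 split, whereas Bb × Bb gives 3:1 — matching the data. So both parents are heterozygous (Bb × Bb).
Parent genotypes: Bb × Bb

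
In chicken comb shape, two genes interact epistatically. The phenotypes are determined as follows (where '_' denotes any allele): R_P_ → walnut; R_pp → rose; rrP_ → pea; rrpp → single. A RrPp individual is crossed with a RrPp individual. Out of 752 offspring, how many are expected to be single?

Cross: RrPp × RrPp — consider each gene separately:
R gene: Rr × Rr → 1 RR, 2 Rr, 1 rr → 3 R_ : 1 rr (out of 4)
P gene: Pp × Pp → 1 PP, 2 Pp, 1 pp → 3 P_ : 1 pp (out of 4)
Genotype classes (out of 4 × 4 = 16): R_P_ = 3×3 = 9; R_pp = 3×1 = 3; rrP_ = 1×3 = 3; rrpp = 1×1 = 1
Apply the phenotype rules: R_P_ (9) → walnut; R_pp (3) → rose; rrP_ (3) → pea; rrpp (1) → single
Phenotype counts (out of 16): 9 walnut, 3 rose, 3 pea, 1 single
single: 1 out of 16 → fraction 1/16
Expected count = 1/16 × 752 = 47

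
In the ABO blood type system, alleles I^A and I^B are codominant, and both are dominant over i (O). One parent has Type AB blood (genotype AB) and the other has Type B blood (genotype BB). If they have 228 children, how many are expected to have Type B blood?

Cross: AB × BB
Possible offspring genotypes: 2 AB, 2 BB
Blood type counts: 2 Type AB, 2 Type B
Probability of Type B: 2/4 = 1/2
Expected count = 1/2 × 228 = 114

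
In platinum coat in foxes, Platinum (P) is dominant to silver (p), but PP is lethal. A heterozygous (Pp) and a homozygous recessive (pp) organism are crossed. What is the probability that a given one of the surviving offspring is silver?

Cross: Pp × pp
Punnett square offspring (before lethality): 2 Pp, 2 pp
No PP offspring are produced in this cross.
silver: 2 out of 4
Probability: 2/4 = 1/2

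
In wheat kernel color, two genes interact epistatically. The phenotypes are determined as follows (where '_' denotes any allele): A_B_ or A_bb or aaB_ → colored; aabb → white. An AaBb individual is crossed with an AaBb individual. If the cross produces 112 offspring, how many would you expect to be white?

Cross: AaBb × AaBb — consider each gene separately:
A gene: Aa × Aa → 1 AA, 2 Aa, 1 aa → 3 A_ : 1 aa (out of 4)
B gene: Bb × Bb → 1 BB, 2 Bb, 1 bb → 3 B_ : 1 bb (out of 4)
Genotype classes (out of 4 × 4 = 16): A_B_ = 3×3 = 9; A_bb = 3×1 = 3; aaB_ = 1×3 = 3; aabb = 1×1 = 1
Apply the phenotype rules: A_B_ (9) + A_bb (3) + aaB_ (3) → colored; aabb (1) → white
Phenotype counts (out of 16): 15 colored, 1 white
white: 1 out of 16 → fraction 1/16
Expected count = 1/16 × 112 = 7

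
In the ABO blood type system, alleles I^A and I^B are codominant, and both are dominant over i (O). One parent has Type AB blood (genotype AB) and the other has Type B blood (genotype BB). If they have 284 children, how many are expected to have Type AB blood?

Cross: AB × BB
Possible offspring genotypes: 2 AB, 2 BB
Blood type counts: 2 Type AB, 2 Type B
Probability of Type AB: 2/4 = 1/2
Expected count = 1/2 × 284 = 142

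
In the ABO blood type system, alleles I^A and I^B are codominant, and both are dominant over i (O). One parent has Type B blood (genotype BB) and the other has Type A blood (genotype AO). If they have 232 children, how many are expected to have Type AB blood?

Cross: BB × AO
Possible offspring genotypes: 2 AB, 2 BO
Blood type counts: 2 Type AB, 2 Type B
Probability of Type AB: 2/4 = 1/2
Expected count = 1/2 × 232 = 116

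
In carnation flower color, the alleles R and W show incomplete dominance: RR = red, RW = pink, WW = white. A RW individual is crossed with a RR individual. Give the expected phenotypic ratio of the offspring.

Punnett square for RW × RR:
Offspring genotypes: 2 RR, 2 RW
Phenotype counts: 2 red, 2 pink
Ratio: 1 red : 1 pink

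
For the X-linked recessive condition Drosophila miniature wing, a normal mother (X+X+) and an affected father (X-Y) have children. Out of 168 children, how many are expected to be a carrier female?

Cross: X+X+ × X-Y
Offspring: 2 X+X-, 2 X+Y
Probability of a carrier female: 2/4 = 1/2
Expected count = 1/2 × 168 = 84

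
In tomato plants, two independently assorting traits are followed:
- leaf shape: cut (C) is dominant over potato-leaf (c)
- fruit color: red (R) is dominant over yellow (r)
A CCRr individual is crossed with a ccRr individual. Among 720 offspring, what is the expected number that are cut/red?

Dihybrid cross CCRr × ccRr — consider each gene separately:
leaf shape: CC × cc → 4 Cc → 4 C_ (out of 4)
fruit color: Rr × Rr → 1 RR, 2 Rr, 1 rr → 3 R_ : 1 rr (out of 4)
Combine (counts out of 4 × 4 = 16): cut/red (C_R_) = 4×3 = 12; cut/yellow (C_rr) = 4×1 = 4
Phenotype counts (out of 16): 12 cut/red, 4 cut/yellow
cut/red: 12 out of 16 → fraction 3/4
Expected count = 3/4 × 720 = 540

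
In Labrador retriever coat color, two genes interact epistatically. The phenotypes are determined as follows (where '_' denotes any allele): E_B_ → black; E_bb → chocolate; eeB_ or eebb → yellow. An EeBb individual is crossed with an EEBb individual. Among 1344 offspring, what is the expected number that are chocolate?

Cross: EeBb × EEBb — consider each gene separately:
E gene: Ee × EE → 2 EE, 2 Ee → 4 E_ (out of 4)
B gene: Bb × Bb → 1 BB, 2 Bb, 1 bb → 3 B_ : 1 bb (out of 4)
Genotype classes (out of 4 × 4 = 16): E_B_ = 4×3 = 12; E_bb = 4×1 = 4
Apply the phenotype rules: E_B_ (12) → black; E_bb (4) → chocolate
Phenotype counts (out of 16): 12 black, 4 chocolate
chocolate: 4 out of 16 → fraction 1/4
Expected count = 1/4 × 1344 = 336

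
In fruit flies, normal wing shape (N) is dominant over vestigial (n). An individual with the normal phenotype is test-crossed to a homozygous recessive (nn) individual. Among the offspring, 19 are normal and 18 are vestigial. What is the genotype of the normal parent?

Test cross: ? × nn
Offspring: 19 normal, 18 vestigial — approximately 1:1.
A 1:1 ratio in a test cross indicates the unknown parent is heterozygous (Nn).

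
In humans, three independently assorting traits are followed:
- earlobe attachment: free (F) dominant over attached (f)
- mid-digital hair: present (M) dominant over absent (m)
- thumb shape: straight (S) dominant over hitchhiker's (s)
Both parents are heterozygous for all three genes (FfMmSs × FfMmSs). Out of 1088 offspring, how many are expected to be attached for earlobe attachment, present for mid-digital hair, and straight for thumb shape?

Trihybrid cross: FfMmSs × FfMmSs
Each trait segregates independently with a 3:1 phenotypic ratio, so each gene contributes 3/4 (dominant) or 1/4 (recessive).
Target: attached (earlobe attachment), present (mid-digital hair), straight (thumb shape)
Probability = product of independent per-trait probabilities
= 1/4 × 3/4 × 3/4 = 9/64
Expected count = 9/64 × 1088 = 153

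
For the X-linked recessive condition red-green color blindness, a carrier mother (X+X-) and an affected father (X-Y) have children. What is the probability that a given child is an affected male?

Cross: X+X- × X-Y
Offspring: 1 X+X-, 1 X+Y, 1 X-X-, 1 X-Y
Probability of an affected male: 1/4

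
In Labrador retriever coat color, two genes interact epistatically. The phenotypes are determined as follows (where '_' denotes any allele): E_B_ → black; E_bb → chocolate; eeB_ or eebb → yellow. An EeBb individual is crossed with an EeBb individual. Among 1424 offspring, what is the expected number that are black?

Cross: EeBb × EeBb — consider each gene separately:
E gene: Ee × Ee → 1 EE, 2 Ee, 1 ee → 3 E_ : 1 ee (out of 4)
B gene: Bb × Bb → 1 BB, 2 Bb, 1 bb → 3 B_ : 1 bb (out of 4)
Genotype classes (out of 4 × 4 = 16): E_B_ = 3×3 = 9; E_bb = 3×1 = 3; eeB_ = 1×3 = 3; eebb = 1×1 = 1
Apply the phenotype rules: E_B_ (9) → black; E_bb (3) → chocolate; eeB_ (3) + eebb (1) → yellow
Phenotype counts (out of 16): 9 black, 3 chocolate, 4 yellow
black: 9 out of 16 → fraction 9/16
Expected count = 9/16 × 1424 = 801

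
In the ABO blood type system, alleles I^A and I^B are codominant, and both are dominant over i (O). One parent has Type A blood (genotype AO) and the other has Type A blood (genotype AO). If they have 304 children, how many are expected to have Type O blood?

Cross: AO × AO
Possible offspring genotypes: 1 AA, 2 AO, 1 OO
Blood type counts: 3 Type A, 1 Type O
Probability of Type O: 1/4
Expected count = 1/4 × 304 = 76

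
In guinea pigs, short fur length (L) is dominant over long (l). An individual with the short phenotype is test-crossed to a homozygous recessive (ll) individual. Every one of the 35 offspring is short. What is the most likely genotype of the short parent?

Test cross: ? × ll
All offspring are short.
If the unknown parent were heterozygous (Ll), about half of 35 offspring would be long; none are. The unknown parent is most likely homozygous dominant (LL).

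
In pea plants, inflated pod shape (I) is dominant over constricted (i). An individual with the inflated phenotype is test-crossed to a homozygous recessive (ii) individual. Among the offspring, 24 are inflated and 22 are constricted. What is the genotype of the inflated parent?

Test cross: ? × ii
Offspring: 24 inflated, 22 constricted — approximately 1:1.
A 1:1 ratio in a test cross indicates the unknown parent is heterozygous (Ii).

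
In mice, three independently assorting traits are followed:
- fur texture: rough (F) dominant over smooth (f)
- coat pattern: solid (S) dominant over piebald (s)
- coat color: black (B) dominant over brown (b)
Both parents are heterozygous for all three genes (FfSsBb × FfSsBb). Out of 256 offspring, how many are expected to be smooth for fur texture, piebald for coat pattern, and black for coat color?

Trihybrid cross: FfSsBb × FfSsBb
Each trait segregates independently with a 3:1 phenotypic ratio, so each gene contributes 3/4 (dominant) or 1/4 (recessive).
Target: smooth (fur texture), piebald (coat pattern), black (coat color)
Probability = product of independent per-trait probabilities
= 1/4 × 1/4 × 3/4 = 3/64
Expected count = 3/64 × 256 = 12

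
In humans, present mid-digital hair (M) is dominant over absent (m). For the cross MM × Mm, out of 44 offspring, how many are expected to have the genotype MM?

Punnett square for MM × Mm:
Offspring genotypes: 2 MM, 2 Mm
Total offspring: 4
Count with target: 2
Probability: 2/4 = 1/2
Expected count = 1/2 × 44 = 22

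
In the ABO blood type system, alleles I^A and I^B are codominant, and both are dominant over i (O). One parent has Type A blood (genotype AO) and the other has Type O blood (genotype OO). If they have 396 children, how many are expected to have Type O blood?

Cross: AO × OO
Possible offspring genotypes: 2 AO, 2 OO
Blood type counts: 2 Type A, 2 Type O
Probability of Type O: 2/4 = 1/2
Expected count = 1/2 × 396 = 198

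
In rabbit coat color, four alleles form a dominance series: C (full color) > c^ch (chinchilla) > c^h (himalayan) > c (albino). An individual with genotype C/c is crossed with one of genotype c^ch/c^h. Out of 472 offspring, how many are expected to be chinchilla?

Cross: C/c × c^ch/c^h
Allele dominance: C > c^ch > c^h > c
Offspring genotypes: 1 C/c^ch, 1 C/c^h, 1 c^ch/c, 1 c^h/c
Phenotype counts: 2 full color, 1 chinchilla, 1 himalayan
chinchilla: 1 out of 4 → fraction 1/4
Expected count = 1/4 × 472 = 118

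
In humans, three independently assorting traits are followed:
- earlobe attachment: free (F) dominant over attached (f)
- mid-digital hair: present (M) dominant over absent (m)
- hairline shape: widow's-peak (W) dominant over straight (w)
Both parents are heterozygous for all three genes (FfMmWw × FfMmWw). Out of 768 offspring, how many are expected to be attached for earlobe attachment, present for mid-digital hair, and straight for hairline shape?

Trihybrid cross: FfMmWw × FfMmWw
Each trait segregates independently with a 3:1 phenotypic ratio, so each gene contributes 3/4 (dominant) or 1/4 (recessive).
Target: attached (earlobe attachment), present (mid-digital hair), straight (hairline shape)
Probability = product of independent per-trait probabilities
= 1/4 × 3/4 × 1/4 = 3/64
Expected count = 3/64 × 768 = 36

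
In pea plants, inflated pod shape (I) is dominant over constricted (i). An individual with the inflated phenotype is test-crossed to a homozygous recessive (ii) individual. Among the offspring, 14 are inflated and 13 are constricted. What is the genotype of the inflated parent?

Test cross: ? × ii
Offspring: 14 inflated, 13 constricted — approximately 1:1.
A 1:1 ratio in a test cross indicates the unknown parent is heterozygous (Ii).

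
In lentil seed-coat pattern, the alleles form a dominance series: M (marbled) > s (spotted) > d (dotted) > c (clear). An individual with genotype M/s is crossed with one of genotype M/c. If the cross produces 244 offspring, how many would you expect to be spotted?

Cross: M/s × M/c
Allele dominance: M > s > d > c
Offspring genotypes: 1 M/M, 1 M/c, 1 M/s, 1 s/c
Phenotype counts: 3 marbled, 1 spotted
spotted: 1 out of 4 → fraction 1/4
Expected count = 1/4 × 244 = 61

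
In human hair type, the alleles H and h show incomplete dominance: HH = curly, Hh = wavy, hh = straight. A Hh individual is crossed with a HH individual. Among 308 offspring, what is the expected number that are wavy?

Punnett square for Hh × HH:
Offspring genotypes: 2 HH, 2 Hh
Phenotype counts: 2 curly, 2 wavy
wavy: 2 out of 4 → fraction 1/2
Expected count = 1/2 × 308 = 154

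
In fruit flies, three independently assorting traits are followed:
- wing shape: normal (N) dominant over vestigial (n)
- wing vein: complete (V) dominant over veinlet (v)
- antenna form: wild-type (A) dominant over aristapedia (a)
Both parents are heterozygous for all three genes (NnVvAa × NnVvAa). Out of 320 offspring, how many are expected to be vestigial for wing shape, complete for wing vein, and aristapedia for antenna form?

Trihybrid cross: NnVvAa × NnVvAa
Each trait segregates independently with a 3:1 phenotypic ratio, so each gene contributes 3/4 (dominant) or 1/4 (recessive).
Target: vestigial (wing shape), complete (wing vein), aristapedia (antenna form)
Probability = product of independent per-trait probabilities
= 1/4 × 3/4 × 1/4 = 3/64
Expected count = 3/64 × 320 = 15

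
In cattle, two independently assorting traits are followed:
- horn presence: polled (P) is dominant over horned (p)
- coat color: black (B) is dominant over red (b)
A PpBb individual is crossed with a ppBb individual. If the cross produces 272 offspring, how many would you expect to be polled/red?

Dihybrid cross PpBb × ppBb — consider each gene separately:
horn presence: Pp × pp → 2 Pp, 2 pp → 2 P_ : 2 pp (out of 4)
coat color: Bb × Bb → 1 BB, 2 Bb, 1 bb → 3 B_ : 1 bb (out of 4)
Combine (counts out of 4 × 4 = 16): polled/black (P_B_) = 2×3 = 6; polled/red (P_bb) = 2×1 = 2; horned/black (ppB_) = 2×3 = 6; horned/red (ppbb) = 2×1 = 2
Phenotype counts (out of 16): 6 polled/black, 2 polled/red, 6 horned/black, 2 horned/red
polled/red: 2 out of 16 → fraction 1/8
Expected count = 1/8 × 272 = 34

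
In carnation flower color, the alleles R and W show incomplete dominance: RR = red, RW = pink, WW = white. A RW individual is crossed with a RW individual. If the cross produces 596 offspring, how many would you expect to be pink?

Punnett square for RW × RW:
Offspring genotypes: 1 RR, 2 RW, 1 WW
Phenotype counts: 1 red, 2 pink, 1 white
pink: 2 out of 4 → fraction 1/2
Expected count = 1/2 × 596 = 298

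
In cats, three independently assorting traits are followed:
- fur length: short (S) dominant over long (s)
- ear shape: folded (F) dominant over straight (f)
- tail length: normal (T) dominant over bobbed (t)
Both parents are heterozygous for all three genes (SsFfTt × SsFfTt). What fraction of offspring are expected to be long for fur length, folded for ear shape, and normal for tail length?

Trihybrid cross: SsFfTt × SsFfTt
Each trait segregates independently with a 3:1 phenotypic ratio, so each gene contributes 3/4 (dominant) or 1/4 (recessive).
Target: long (fur length), folded (ear shape), normal (tail length)
Probability = product of independent per-trait probabilities
= 1/4 × 3/4 × 3/4 = 9/64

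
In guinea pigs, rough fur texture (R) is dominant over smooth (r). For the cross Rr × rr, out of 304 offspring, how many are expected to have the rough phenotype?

Punnett square for Rr × rr:
Offspring genotypes: 2 Rr, 2 rr
Total offspring: 4
Count with target: 2
Probability: 2/4 = 1/2
Expected count = 1/2 × 304 = 152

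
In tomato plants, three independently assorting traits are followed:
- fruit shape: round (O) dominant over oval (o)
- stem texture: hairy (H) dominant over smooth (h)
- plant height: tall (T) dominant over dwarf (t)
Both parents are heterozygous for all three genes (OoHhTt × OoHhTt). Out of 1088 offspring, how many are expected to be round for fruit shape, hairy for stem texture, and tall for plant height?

Trihybrid cross: OoHhTt × OoHhTt
Each trait segregates independently with a 3:1 phenotypic ratio, so each gene contributes 3/4 (dominant) or 1/4 (recessive).
Target: round (fruit shape), hairy (stem texture), tall (plant height)
Probability = product of independent per-trait probabilities
= 3/4 × 3/4 × 3/4 = 27/64
Expected count = 27/64 × 1088 = 459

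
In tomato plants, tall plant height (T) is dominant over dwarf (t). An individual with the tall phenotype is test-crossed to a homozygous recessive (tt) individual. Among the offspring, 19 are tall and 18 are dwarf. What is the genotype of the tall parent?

Test cross: ? × tt
Offspring: 19 tall, 18 dwarf — approximately 1:1.
A 1:1 ratio in a test cross indicates the unknown parent is heterozygous (Tt).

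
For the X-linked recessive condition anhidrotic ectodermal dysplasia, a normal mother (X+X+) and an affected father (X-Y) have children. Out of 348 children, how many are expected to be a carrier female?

Cross: X+X+ × X-Y
Offspring: 2 X+X-, 2 X+Y
Probability of a carrier female: 2/4 = 1/2
Expected count = 1/2 × 348 = 174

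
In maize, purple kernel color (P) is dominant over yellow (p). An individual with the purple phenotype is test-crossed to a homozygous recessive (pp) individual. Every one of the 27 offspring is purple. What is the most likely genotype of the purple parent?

Test cross: ? × pp
All offspring are purple.
If the unknown parent were heterozygous (Pp), about half of 27 offspring would be yellow; none are. The unknown parent is most likely homozygous dominant (PP).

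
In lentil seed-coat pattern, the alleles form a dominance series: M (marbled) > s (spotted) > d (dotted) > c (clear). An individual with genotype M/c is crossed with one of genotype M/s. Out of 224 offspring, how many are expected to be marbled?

Cross: M/c × M/s
Allele dominance: M > s > d > c
Offspring genotypes: 1 M/M, 1 M/s, 1 M/c, 1 s/c
Phenotype counts: 3 marbled, 1 spotted
marbled: 3 out of 4 → fraction 3/4
Expected count = 3/4 × 224 = 168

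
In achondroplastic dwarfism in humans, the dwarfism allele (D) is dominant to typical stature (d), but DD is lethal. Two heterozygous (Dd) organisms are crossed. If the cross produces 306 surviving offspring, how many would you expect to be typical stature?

Cross: Dd × Dd
Punnett square offspring (before lethality): 1 DD, 2 Dd, 1 dd
The DD genotype is lethal (embryos die); surviving offspring: 2 Dd, 1 dd
typical stature: 1 out of 3 → fraction 1/3
Expected count = 1/3 × 306 = 102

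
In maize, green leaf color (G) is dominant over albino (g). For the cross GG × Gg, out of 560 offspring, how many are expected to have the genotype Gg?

Punnett square for GG × Gg:
Offspring genotypes: 2 GG, 2 Gg
Total offspring: 4
Count with target: 2
Probability: 2/4 = 1/2
Expected count = 1/2 × 560 = 280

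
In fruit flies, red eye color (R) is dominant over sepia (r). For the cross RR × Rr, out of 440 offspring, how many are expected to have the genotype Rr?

Punnett square for RR × Rr:
Offspring genotypes: 2 RR, 2 Rr
Total offspring: 4
Count with target: 2
Probability: 2/4 = 1/2
Expected count = 1/2 × 440 = 220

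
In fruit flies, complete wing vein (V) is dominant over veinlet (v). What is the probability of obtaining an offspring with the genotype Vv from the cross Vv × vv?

Punnett square for Vv × vv:
Offspring genotypes: 2 Vv, 2 vv
Total offspring: 4
Count with target: 2
Probability: 2/4 = 1/2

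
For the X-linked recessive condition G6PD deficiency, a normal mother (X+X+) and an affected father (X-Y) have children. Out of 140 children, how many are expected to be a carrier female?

Cross: X+X+ × X-Y
Offspring: 2 X+X-, 2 X+Y
Probability of a carrier female: 2/4 = 1/2
Expected count = 1/2 × 140 = 70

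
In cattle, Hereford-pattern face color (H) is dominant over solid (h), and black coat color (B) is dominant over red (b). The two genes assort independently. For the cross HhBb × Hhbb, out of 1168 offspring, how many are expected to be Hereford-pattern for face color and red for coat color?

Dihybrid cross HhBb × Hhbb — consider each gene separately:
face color: Hh × Hh → 1 HH, 2 Hh, 1 hh → 3 H_ : 1 hh (out of 4)
coat color: Bb × bb → 2 Bb, 2 bb → 2 B_ : 2 bb (out of 4)
Looking for: Hereford-pattern (H_) and red (bb)
P(Hereford-pattern) = 3/4, P(red) = 2/4
P(both) = 3/4 × 2/4 = 6/16 = 3/8
Expected count = 3/8 × 1168 = 438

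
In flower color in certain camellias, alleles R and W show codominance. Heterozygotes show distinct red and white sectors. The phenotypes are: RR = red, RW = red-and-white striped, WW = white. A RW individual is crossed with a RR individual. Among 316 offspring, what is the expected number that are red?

Punnett square for RW × RR:
Offspring genotypes: 2 RR, 2 RW
Phenotype counts: 2 red, 2 red-and-white striped
red: 2 out of 4 → fraction 1/2
Expected count = 1/2 × 316 = 158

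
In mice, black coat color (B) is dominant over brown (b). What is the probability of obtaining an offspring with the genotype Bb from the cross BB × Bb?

Punnett square for BB × Bb:
Offspring genotypes: 2 BB, 2 Bb
Total offspring: 4
Count with target: 2
Probability: 2/4 = 1/2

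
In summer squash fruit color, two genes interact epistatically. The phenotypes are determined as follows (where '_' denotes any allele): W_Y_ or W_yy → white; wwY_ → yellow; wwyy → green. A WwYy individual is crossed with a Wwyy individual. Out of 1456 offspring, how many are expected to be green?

Cross: WwYy × Wwyy — consider each gene separately:
W gene: Ww × Ww → 1 WW, 2 Ww, 1 ww → 3 W_ : 1 ww (out of 4)
Y gene: Yy × yy → 2 Yy, 2 yy → 2 Y_ : 2 yy (out of 4)
Genotype classes (out of 4 × 4 = 16): W_Y_ = 3×2 = 6; W_yy = 3×2 = 6; wwY_ = 1×2 = 2; wwyy = 1×2 = 2
Apply the phenotype rules: W_Y_ (6) + W_yy (6) → white; wwY_ (2) → yellow; wwyy (2) → green
Phenotype counts (out of 16): 12 white, 2 yellow, 2 green
green: 2 out of 16 → fraction 1/8
Expected count = 1/8 × 1456 = 182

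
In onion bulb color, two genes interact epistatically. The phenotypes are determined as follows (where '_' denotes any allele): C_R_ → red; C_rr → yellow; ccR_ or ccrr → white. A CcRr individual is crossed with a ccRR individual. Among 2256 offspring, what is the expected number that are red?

Cross: CcRr × ccRR — consider each gene separately:
C gene: Cc × cc → 2 Cc, 2 cc → 2 C_ : 2 cc (out of 4)
R gene: Rr × RR → 2 RR, 2 Rr → 4 R_ (out of 4)
Genotype classes (out of 4 × 4 = 16): C_R_ = 2×4 = 8; ccR_ = 2×4 = 8
Apply the phenotype rules: C_R_ (8) → red; ccR_ (8) → white
Phenotype counts (out of 16): 8 red, 8 white
red: 8 out of 16 → fraction 1/2
Expected count = 1/2 × 2256 = 1128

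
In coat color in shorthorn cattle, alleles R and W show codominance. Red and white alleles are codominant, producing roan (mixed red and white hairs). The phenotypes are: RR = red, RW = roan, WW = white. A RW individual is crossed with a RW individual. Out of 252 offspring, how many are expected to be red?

Punnett square for RW × RW:
Offspring genotypes: 1 RR, 2 RW, 1 WW
Phenotype counts: 1 red, 2 roan, 1 white
red: 1 out of 4 → fraction 1/4
Expected count = 1/4 × 252 = 63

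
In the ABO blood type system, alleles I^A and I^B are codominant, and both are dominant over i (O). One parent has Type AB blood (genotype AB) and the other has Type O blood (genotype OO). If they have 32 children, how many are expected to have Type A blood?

Cross: AB × OO
Possible offspring genotypes: 2 AO, 2 BO
Blood type counts: 2 Type A, 2 Type B
Probability of Type A: 2/4 = 1/2
Expected count = 1/2 × 32 = 16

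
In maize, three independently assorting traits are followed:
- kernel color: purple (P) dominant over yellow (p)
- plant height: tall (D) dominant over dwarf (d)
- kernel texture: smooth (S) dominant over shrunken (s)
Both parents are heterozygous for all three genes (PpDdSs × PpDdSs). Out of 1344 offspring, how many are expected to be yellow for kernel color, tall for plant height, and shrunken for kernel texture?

Trihybrid cross: PpDdSs × PpDdSs
Each trait segregates independently with a 3:1 phenotypic ratio, so each gene contributes 3/4 (dominant) or 1/4 (recessive).
Target: yellow (kernel color), tall (plant height), shrunken (kernel texture)
Probability = product of independent per-trait probabilities
= 1/4 × 3/4 × 1/4 = 3/64
Expected count = 3/64 × 1344 = 63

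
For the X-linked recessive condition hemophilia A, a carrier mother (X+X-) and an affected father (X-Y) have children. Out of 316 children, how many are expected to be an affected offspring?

Cross: X+X- × X-Y
Offspring: 1 X+X-, 1 X+Y, 1 X-X-, 1 X-Y
Probability of an affected offspring: 2/4 = 1/2
Expected count = 1/2 × 316 = 158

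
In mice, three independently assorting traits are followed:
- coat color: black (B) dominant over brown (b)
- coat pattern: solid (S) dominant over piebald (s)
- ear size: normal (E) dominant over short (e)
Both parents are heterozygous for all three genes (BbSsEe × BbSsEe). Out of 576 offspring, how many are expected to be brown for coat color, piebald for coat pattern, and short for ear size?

Trihybrid cross: BbSsEe × BbSsEe
Each trait segregates independently with a 3:1 phenotypic ratio, so each gene contributes 3/4 (dominant) or 1/4 (recessive).
Target: brown (coat color), piebald (coat pattern), short (ear size)
Probability = product of independent per-trait probabilities
= 1/4 × 1/4 × 1/4 = 1/64
Expected count = 1/64 × 576 = 9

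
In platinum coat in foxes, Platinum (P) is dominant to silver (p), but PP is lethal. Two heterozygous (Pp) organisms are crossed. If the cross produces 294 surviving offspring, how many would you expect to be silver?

Cross: Pp × Pp
Punnett square offspring (before lethality): 1 PP, 2 Pp, 1 pp
The PP genotype is lethal (embryos die); surviving offspring: 2 Pp, 1 pp
silver: 1 out of 3 → fraction 1/3
Expected count = 1/3 × 294 = 98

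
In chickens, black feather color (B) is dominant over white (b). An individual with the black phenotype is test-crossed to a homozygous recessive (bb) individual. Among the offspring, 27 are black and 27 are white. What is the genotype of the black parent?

Test cross: ? × bb
Offspring: 27 black, 27 white — approximately 1:1.
A 1:1 ratio in a test cross indicates the unknown parent is heterozygous (Bb).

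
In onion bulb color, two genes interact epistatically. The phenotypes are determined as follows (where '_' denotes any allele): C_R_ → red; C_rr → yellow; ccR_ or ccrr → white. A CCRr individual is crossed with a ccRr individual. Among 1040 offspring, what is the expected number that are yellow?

Cross: CCRr × ccRr — consider each gene separately:
C gene: CC × cc → 4 Cc → 4 C_ (out of 4)
R gene: Rr × Rr → 1 RR, 2 Rr, 1 rr → 3 R_ : 1 rr (out of 4)
Genotype classes (out of 4 × 4 = 16): C_R_ = 4×3 = 12; C_rr = 4×1 = 4
Apply the phenotype rules: C_R_ (12) → red; C_rr (4) → yellow
Phenotype counts (out of 16): 12 red, 4 yellow
yellow: 4 out of 16 → fraction 1/4
Expected count = 1/4 × 1040 = 260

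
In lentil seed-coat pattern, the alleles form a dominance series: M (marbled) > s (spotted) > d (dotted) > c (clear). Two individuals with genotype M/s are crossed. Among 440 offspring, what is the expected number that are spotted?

Cross: M/s × M/s
Allele dominance: M > s > d > c
Offspring genotypes: 1 M/M, 2 M/s, 1 s/s
Phenotype counts: 3 marbled, 1 spotted
spotted: 1 out of 4 → fraction 1/4
Expected count = 1/4 × 440 = 110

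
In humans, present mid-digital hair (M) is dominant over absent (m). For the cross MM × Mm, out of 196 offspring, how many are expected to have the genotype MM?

Punnett square for MM × Mm:
Offspring genotypes: 2 MM, 2 Mm
Total offspring: 4
Count with target: 2
Probability: 2/4 = 1/2
Expected count = 1/2 × 196 = 98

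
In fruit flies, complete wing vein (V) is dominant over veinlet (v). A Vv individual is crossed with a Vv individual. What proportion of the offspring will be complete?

Punnett square for Vv × Vv:
Offspring genotypes: 1 VV, 2 Vv, 1 vv
complete: 3, veinlet: 1
complete: 3 out of 4
Probability: 3/4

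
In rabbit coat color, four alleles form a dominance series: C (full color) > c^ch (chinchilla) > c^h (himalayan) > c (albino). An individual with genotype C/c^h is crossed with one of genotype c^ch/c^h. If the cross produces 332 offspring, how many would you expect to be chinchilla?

Cross: C/c^h × c^ch/c^h
Allele dominance: C > c^ch > c^h > c
Offspring genotypes: 1 C/c^ch, 1 C/c^h, 1 c^ch/c^h, 1 c^h/c^h
Phenotype counts: 2 full color, 1 chinchilla, 1 himalayan
chinchilla: 1 out of 4 → fraction 1/4
Expected count = 1/4 × 332 = 83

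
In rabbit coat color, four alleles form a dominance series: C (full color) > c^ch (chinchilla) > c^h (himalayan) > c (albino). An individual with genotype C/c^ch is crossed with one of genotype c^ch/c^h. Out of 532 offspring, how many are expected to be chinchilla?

Cross: C/c^ch × c^ch/c^h
Allele dominance: C > c^ch > c^h > c
Offspring genotypes: 1 C/c^ch, 1 C/c^h, 1 c^ch/c^ch, 1 c^ch/c^h
Phenotype counts: 2 full color, 2 chinchilla
chinchilla: 2 out of 4 → fraction 1/2
Expected count = 1/2 × 532 = 266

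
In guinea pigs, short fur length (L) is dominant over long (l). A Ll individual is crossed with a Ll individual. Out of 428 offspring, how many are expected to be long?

Punnett square for Ll × Ll:
Offspring genotypes: 1 LL, 2 Ll, 1 ll
short: 3, long: 1
long: 1 out of 4 → fraction 1/4
Expected count = 1/4 × 428 = 107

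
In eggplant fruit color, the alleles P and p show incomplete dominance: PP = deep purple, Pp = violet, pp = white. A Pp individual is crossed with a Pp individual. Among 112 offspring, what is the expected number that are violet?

Punnett square for Pp × Pp:
Offspring genotypes: 1 PP, 2 Pp, 1 pp
Phenotype counts: 1 deep purple, 2 violet, 1 white
violet: 2 out of 4 → fraction 1/2
Expected count = 1/2 × 112 = 56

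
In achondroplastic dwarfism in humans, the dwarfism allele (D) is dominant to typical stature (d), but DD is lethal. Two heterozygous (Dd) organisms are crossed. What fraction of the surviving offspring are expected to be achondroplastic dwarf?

Cross: Dd × Dd
Punnett square offspring (before lethality): 1 DD, 2 Dd, 1 dd
The DD genotype is lethal (embryos die); surviving offspring: 2 Dd, 1 dd
achondroplastic dwarf: 2 out of 3
Probability: 2/3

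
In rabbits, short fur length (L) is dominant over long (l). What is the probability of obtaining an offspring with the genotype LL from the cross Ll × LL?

Punnett square for Ll × LL:
Offspring genotypes: 2 LL, 2 Ll
Total offspring: 4
Count with target: 2
Probability: 2/4 = 1/2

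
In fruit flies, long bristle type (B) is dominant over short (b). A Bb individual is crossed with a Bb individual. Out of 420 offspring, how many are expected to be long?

Punnett square for Bb × Bb:
Offspring genotypes: 1 BB, 2 Bb, 1 bb
long: 3, short: 1
long: 3 out of 4 → fraction 3/4
Expected count = 3/4 × 420 = 315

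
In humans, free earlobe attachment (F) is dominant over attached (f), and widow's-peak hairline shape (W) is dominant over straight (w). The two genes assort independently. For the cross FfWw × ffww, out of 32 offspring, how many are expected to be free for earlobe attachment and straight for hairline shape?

Dihybrid cross FfWw × ffww — consider each gene separately:
earlobe attachment: Ff × ff → 2 Ff, 2 ff → 2 F_ : 2 ff (out of 4)
hairline shape: Ww × ww → 2 Ww, 2 ww → 2 W_ : 2 ww (out of 4)
Looking for: free (F_) and straight (ww)
P(free) = 2/4, P(straight) = 2/4
P(both) = 2/4 × 2/4 = 4/16 = 1/4
Expected count = 1/4 × 32 = 8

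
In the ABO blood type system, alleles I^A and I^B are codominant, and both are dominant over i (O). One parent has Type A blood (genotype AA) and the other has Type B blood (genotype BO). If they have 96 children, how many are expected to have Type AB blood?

Cross: AA × BO
Possible offspring genotypes: 2 AB, 2 AO
Blood type counts: 2 Type AB, 2 Type A
Probability of Type AB: 2/4 = 1/2
Expected count = 1/2 × 96 = 48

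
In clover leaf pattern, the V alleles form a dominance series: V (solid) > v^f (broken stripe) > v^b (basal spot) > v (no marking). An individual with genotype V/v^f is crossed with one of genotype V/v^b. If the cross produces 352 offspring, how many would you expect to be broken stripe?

Cross: V/v^f × V/v^b
Allele dominance: V > v^f > v^b > v
Offspring genotypes: 1 V/V, 1 V/v^b, 1 V/v^f, 1 v^f/v^b
Phenotype counts: 3 solid, 1 broken stripe
broken stripe: 1 out of 4 → fraction 1/4
Expected count = 1/4 × 352 = 88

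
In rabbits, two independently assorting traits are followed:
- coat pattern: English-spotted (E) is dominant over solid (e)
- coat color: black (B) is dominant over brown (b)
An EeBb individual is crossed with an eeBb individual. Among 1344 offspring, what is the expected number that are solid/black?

Dihybrid cross EeBb × eeBb — consider each gene separately:
coat pattern: Ee × ee → 2 Ee, 2 ee → 2 E_ : 2 ee (out of 4)
coat color: Bb × Bb → 1 BB, 2 Bb, 1 bb → 3 B_ : 1 bb (out of 4)
Combine (counts out of 4 × 4 = 16): English-spotted/black (E_B_) = 2×3 = 6; English-spotted/brown (E_bb) = 2×1 = 2; solid/black (eeB_) = 2×3 = 6; solid/brown (eebb) = 2×1 = 2
Phenotype counts (out of 16): 6 English-spotted/black, 2 English-spotted/brown, 6 solid/black, 2 solid/brown
solid/black: 6 out of 16 → fraction 3/8
Expected count = 3/8 × 1344 = 504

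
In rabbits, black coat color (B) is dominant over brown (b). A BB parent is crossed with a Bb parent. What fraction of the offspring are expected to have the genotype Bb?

Punnett square for BB × Bb:
Offspring genotypes: 2 BB, 2 Bb
Total offspring: 4
Count with target: 2
Probability: 2/4 = 1/2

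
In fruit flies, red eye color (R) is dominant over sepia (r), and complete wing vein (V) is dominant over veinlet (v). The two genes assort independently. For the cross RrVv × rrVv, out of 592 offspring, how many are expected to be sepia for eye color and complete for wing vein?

Dihybrid cross RrVv × rrVv — consider each gene separately:
eye color: Rr × rr → 2 Rr, 2 rr → 2 R_ : 2 rr (out of 4)
wing vein: Vv × Vv → 1 VV, 2 Vv, 1 vv → 3 V_ : 1 vv (out of 4)
Looking for: sepia (rr) and complete (V_)
P(sepia) = 2/4, P(complete) = 3/4
P(both) = 2/4 × 3/4 = 6/16 = 3/8
Expected count = 3/8 × 592 = 222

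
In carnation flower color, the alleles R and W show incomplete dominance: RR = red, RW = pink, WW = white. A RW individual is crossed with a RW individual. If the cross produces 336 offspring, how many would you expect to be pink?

Punnett square for RW × RW:
Offspring genotypes: 1 RR, 2 RW, 1 WW
Phenotype counts: 1 red, 2 pink, 1 white
pink: 2 out of 4 → fraction 1/2
Expected count = 1/2 × 336 = 168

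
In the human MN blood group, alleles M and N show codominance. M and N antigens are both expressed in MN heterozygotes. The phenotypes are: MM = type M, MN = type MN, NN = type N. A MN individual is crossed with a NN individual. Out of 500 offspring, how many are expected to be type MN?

Punnett square for MN × NN:
Offspring genotypes: 2 MN, 2 NN
Phenotype counts: 2 type MN, 2 type N
type MN: 2 out of 4 → fraction 1/2
Expected count = 1/2 × 500 = 250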